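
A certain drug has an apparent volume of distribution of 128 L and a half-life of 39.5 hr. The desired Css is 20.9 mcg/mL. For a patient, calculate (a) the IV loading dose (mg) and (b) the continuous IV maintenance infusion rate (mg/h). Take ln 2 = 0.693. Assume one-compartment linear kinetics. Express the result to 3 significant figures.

(a) 2680 mg; (b) 46.9 mg/h

LD = Vd × C = 128.0 × 20.9 = 2675 mg
CL = 0.693 × Vd / t½ = 0.693 × 128.0 / 39.5 = 2.246 L/h
Infusion rate = CL × Css = 2.246 × 20.9 = 46.94 mg/h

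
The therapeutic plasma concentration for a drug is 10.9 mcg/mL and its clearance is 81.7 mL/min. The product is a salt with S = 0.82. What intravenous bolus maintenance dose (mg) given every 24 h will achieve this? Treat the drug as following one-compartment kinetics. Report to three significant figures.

1560 mg

CL = 81.7 mL/min × 60/1000 = 4.902 L/h
D = CL × Css × τ / S = 4.902 × 10.9 × 24 / 0.82 = 1564 mg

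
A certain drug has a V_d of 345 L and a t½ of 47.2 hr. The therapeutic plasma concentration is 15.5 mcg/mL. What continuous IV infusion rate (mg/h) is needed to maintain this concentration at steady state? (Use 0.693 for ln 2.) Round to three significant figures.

78.5 mg/h

CL = ln 2 · Vd / t½ = 0.693 × 345.0 / 47.2 = 5.065 L/h
Infusion rate = CL × Css = 5.065 × 15.5 = 78.51 mg/h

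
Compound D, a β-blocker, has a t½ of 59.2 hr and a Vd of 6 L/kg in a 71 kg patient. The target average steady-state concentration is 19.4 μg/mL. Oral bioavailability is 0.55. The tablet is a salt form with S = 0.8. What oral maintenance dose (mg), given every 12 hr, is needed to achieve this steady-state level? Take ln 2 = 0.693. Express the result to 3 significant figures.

2640 mg

Vd = 6 L/kg × 71 kg = 426.0 L
k = 0.693/59.2 = 0.01171 h⁻¹, so CL = k·Vd = 0.01171 × 426.0 = 4.988 L/h
D = CL × Css × τ / F / S = 4.988 × 19.4 × 12 / 0.55 / 0.8 = 2639 mg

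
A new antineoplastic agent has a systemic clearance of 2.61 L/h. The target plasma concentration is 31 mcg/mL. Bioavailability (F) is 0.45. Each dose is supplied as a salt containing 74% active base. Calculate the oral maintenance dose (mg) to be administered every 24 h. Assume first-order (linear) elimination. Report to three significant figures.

D = CL × Css × τ / F / S = 2.610 × 31 × 24 / 0.45 / 0.74 = 5831 mg

5830 mg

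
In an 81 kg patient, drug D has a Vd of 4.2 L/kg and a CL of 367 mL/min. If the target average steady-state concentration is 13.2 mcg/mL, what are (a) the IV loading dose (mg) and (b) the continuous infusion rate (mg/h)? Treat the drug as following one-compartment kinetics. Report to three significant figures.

(a) 4490 mg; (b) 291 mg/h

Vd(total) = 81 kg × 4.2 L/kg = 340.2 L
Loading: fill Vd to C_target → 340.2 L × 13.2 mg/L = 4491 mg
CL = 367 mL/min = 367 × 0.06 = 22.02 L/h
Infusion rate = 22.02 L/h × 13.2 mg/L = 290.7 mg/h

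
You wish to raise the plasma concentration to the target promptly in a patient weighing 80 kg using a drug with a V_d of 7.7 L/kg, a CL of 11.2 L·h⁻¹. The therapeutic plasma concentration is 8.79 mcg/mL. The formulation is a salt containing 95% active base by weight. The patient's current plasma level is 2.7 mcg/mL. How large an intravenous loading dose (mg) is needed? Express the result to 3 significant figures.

3950 mg

Total Vd = 7.7 × 80 = 616.0 L
Concentration deficit ΔC = 8.79 − 2.7 = 6.090 mg/L
LD = Vd × ΔC / S = 616.0 × 6.090 / 0.95 = 3949 mg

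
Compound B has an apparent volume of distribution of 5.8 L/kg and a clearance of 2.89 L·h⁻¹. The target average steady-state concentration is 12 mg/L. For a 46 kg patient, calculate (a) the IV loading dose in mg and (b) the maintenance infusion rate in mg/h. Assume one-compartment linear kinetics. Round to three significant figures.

(a) 3200 mg; (b) 34.7 mg/h

Vd = 5.8 L/kg × 46 kg = 266.8 L
Loading: fill Vd to C_target → 266.8 L × 12 mg/L = 3202 mg
Maintenance: replace elimination → rate = CL × Css = 2.890 × 12 = 34.68 mg/h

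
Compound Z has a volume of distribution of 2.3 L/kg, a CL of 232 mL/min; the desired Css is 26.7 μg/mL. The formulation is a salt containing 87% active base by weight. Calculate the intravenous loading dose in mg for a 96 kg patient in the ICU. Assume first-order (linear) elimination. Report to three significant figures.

6780 mg

Vd = 2.3 L/kg × 96 kg = 220.8 L
LD = Vd × C / S = 220.8 × 26.70 / 0.87 = 6776 mg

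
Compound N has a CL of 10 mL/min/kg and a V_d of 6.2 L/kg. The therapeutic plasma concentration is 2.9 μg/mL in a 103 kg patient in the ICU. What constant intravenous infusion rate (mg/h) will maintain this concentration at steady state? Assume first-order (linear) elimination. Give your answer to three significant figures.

179 mg/h

CL = 10 mL/min/kg × 103 kg = 1030 mL/min = 1030 × 60/1000 = 61.80 L/h
Infusion rate = CL · Css = 61.80 L/h × 2.9 mg/L = 179.2 mg/h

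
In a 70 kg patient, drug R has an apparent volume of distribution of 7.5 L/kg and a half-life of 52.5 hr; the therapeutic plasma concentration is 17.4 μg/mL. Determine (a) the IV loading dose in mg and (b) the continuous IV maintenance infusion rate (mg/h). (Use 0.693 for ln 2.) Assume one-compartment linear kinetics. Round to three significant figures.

Total Vd = 7.5 × 70 = 525.0 L
LD = Vd × C = 525.0 × 17.4 = 9135 mg
CL = 0.693 × Vd / t½ = 0.693 × 525.0 / 52.5 = 6.930 L/h
Infusion rate = CL × Css = 6.930 × 17.4 = 120.6 mg/h

(a) 9140 mg; (b) 121 mg/h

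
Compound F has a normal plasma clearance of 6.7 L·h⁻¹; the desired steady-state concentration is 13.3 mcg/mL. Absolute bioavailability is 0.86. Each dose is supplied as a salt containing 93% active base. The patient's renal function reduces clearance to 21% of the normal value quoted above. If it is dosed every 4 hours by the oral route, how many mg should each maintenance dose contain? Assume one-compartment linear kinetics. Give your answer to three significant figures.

93.6 mg

Patient clearance = 0.21 × 6.700 = 1.407 L/h
At steady state, dose per interval replaces the amount cleared in that interval: F·S·D/τ = CL·Css.
D = CL × Css × τ / F / S = 1.407 × 13.3 × 4 / 0.86 / 0.93 = 93.59 mg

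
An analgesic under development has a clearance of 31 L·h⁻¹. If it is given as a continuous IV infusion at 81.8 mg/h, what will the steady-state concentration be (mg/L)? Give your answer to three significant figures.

2.64 mg/L

Css = rate / CL = 81.8 / 31.00 = 2.639 mg/L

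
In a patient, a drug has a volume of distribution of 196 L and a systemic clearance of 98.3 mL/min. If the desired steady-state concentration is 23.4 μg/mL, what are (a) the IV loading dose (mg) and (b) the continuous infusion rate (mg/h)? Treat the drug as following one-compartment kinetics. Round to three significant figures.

(a) 4590 mg; (b) 138 mg/h

LD = Vd · C_target = 196.0 × 23.4 = 4586 mg
CL = 98.3 mL/min × 60/1000 = 5.898 L/h
Maintenance infusion rate = CL × Css = 5.898 × 23.4 = 138.0 mg/h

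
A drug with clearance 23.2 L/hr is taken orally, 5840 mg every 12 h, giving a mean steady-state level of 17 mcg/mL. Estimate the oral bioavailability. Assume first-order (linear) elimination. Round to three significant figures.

F·D/τ = CL·Css at steady state → F = CL·Css·τ / D.
F = 23.2 × 17 × 12 / 5840 = 0.810

0.810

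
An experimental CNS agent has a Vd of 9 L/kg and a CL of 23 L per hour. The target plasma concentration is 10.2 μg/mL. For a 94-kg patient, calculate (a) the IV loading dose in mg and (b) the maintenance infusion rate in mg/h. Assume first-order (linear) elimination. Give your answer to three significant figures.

(a) 8630 mg; (b) 235 mg/h

Vd(total) = 94 kg × 9 L/kg = 846.0 L
Loading dose = Vd × C = 846.0 × 10.2 = 8629 mg
Infusion rate = 23.00 L/h × 10.2 mg/L = 234.6 mg/h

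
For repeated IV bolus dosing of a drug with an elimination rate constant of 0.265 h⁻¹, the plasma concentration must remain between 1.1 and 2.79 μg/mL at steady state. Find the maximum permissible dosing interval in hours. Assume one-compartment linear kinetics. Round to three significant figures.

Between IV bolus doses, concentration decays as C = C₀·e^(−kτ), so C_peak/C_trough = e^(kτ).
τ_max = ln(C_peak/C_trough) / k = ln(2.79/1.1) / 0.2650 = 0.9307 / 0.2650 = 3.512 h

3.51 h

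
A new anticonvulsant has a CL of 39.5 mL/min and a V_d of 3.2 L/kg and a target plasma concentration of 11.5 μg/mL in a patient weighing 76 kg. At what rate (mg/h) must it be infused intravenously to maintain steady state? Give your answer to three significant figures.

27.3 mg/h

Convert clearance: 39.5 mL/min × 60 min/h ÷ 1000 mL/L = 2.370 L/h
At steady state, infusion rate equals elimination rate: rate in = CL × Css.
R₀ = 2.370 × 11.5 = 27.26 mg/h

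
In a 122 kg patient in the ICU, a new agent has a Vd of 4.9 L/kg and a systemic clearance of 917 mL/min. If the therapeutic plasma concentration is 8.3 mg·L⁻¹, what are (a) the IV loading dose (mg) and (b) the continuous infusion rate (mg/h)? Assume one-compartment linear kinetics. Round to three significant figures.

(a) 4960 mg; (b) 457 mg/h

Total Vd = 4.9 × 122 = 597.8 L
LD = Vd · C_target = 597.8 × 8.3 = 4962 mg
CL = 917 mL/min = 917 × 0.06 = 55.02 L/h
Infusion rate = 55.02 L/h × 8.3 mg/L = 456.7 mg/h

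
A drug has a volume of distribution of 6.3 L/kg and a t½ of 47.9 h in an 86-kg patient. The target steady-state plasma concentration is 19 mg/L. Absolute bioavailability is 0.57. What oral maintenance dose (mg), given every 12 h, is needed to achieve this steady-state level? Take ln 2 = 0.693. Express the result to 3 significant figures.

3140 mg

Total Vd = 6.3 × 86 = 541.8 L
CL = ln 2 · Vd / t½ = 0.693 × 541.8 / 47.9 = 7.839 L/h
D = CL × Css × τ / F = 7.839 × 19 × 12 / 0.57 = 3136 mg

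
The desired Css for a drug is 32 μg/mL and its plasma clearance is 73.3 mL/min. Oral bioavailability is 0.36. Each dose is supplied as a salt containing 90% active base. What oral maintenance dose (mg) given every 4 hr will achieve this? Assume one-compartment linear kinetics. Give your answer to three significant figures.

1740 mg

CL = 73.3 mL/min = 73.3 × 0.06 = 4.398 L/h
D = CL × Css × τ / F / S = 4.398 × 32 × 4 / 0.36 / 0.9 = 1737 mg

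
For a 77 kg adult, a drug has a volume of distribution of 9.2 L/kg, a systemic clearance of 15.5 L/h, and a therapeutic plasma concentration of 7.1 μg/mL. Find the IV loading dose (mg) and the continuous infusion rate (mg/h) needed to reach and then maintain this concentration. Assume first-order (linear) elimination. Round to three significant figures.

(a) 5030 mg; (b) 110 mg/h

Total Vd = 9.2 × 77 = 708.4 L
LD = Vd · C_target = 708.4 × 7.1 = 5030 mg
Maintenance infusion rate = CL × Css = 15.50 × 7.1 = 110.1 mg/h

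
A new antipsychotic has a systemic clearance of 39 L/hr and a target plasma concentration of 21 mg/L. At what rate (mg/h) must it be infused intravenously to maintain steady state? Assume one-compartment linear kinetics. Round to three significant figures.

Rate = CL × Css = 39.00 × 21 = 819.0 mg/h

819 mg/h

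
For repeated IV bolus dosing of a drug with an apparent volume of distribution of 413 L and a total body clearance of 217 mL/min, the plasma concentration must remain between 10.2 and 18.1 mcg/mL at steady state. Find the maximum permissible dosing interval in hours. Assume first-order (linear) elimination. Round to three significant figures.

CL = 217 mL/min × 60/1000 = 13.02 L/h
k = CL / Vd = 13.02 / 413.0 = 0.03153 h⁻¹
Between IV bolus doses, concentration decays as C = C₀·e^(−kτ), so C_peak/C_trough = e^(kτ).
τ_max = ln(C_peak/C_trough) / k = ln(18.1/10.2) / 0.03153 = 0.5735 / 0.03153 = 18.19 h

18.2 h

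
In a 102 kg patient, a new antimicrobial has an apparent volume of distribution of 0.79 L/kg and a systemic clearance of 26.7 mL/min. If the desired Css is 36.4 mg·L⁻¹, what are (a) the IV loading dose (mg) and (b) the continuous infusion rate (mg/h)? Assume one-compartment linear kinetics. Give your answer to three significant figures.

(a) 2930 mg; (b) 58.3 mg/h

Total Vd = 0.79 × 102 = 80.58 L
Loading dose = Vd × C = 80.58 × 36.4 = 2933 mg
Convert clearance: 26.7 mL/min × 60 min/h ÷ 1000 mL/L = 1.602 L/h
Maintenance: replace elimination → rate = CL × Css = 1.602 × 36.4 = 58.31 mg/h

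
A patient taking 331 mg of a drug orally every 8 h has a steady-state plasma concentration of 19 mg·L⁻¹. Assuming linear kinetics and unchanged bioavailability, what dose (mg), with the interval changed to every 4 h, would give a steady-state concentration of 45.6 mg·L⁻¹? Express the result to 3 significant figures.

For first-order elimination, Css ∝ F·D/(CL·τ); F and CL are unchanged, so Css ∝ D/τ.
D₂ = D₁ × (Css,target / Css,current) × (τ₂/τ₁) = 331 × (45.6/19) × (4/8) = 397.2 mg

397 mg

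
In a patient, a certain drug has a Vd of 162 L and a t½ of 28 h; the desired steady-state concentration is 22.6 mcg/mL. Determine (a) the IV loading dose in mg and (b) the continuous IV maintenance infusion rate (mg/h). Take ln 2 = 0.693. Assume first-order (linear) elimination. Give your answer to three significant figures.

LD = Vd × C = 162.0 × 22.6 = 3661 mg
CL = 0.693 × Vd / t½ = 0.693 × 162.0 / 28 = 4.010 L/h
Infusion rate = CL × Css = 4.010 × 22.6 = 90.63 mg/h

(a) 3660 mg; (b) 90.6 mg/h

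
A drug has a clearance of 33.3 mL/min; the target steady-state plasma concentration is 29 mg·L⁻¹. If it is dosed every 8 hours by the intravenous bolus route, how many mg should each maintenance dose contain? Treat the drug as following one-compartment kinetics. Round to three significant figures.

464 mg

Convert clearance: 33.3 mL/min × 60 min/h ÷ 1000 mL/L = 1.998 L/h
At steady state, dose per interval replaces the amount cleared in that interval: D/τ = CL·Css.
D = CL × Css × τ = 1.998 × 29 × 8 = 463.5 mg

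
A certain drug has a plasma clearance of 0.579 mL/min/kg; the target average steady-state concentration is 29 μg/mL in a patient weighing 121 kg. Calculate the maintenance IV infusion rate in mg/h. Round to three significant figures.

CL = 0.579 mL/min/kg × 121 kg = 70.06 mL/min = 70.06 × 60/1000 = 4.204 L/h
Rate = CL × Css = 4.204 × 29 = 121.9 mg/h

122 mg/h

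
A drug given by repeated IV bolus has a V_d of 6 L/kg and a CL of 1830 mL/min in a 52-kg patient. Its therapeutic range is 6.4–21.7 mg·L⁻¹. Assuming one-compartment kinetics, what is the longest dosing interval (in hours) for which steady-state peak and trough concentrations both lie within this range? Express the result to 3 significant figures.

3.47 h

Vd(total) = 52 kg × 6 L/kg = 312.0 L
CL = 1830 mL/min × 60/1000 = 109.8 L/h
k = CL / Vd = 109.8 / 312.0 = 0.3519 h⁻¹
Between IV bolus doses, concentration decays as C = C₀·e^(−kτ), so C_peak/C_trough = e^(kτ).
τ_max = ln(C_peak/C_trough) / k = ln(21.7/6.4) / 0.3519 = 1.221 / 0.3519 = 3.470 h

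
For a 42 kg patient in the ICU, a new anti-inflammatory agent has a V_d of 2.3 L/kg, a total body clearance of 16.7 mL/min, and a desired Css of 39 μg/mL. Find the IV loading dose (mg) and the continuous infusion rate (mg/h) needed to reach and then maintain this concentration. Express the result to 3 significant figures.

(a) 3770 mg; (b) 39.1 mg/h

Vd(total) = 42 kg × 2.3 L/kg = 96.60 L
Loading dose = Vd × C = 96.60 × 39 = 3767 mg
CL = 16.7 mL/min = 16.7 × 0.06 = 1.002 L/h
Infusion rate = 1.002 L/h × 39 mg/L = 39.08 mg/h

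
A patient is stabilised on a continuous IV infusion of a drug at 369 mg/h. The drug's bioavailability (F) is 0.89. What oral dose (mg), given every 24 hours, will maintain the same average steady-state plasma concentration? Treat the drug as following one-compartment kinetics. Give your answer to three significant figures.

To maintain the same Css, the systemic dosing rate must be unchanged: F·D/τ = infusion rate.
D = rate × τ / F = 369 × 24 / 0.89 = 9951 mg

9950 mg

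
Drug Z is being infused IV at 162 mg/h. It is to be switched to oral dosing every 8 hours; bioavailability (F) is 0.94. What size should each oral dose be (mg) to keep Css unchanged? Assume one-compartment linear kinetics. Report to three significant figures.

1380 mg

To maintain the same Css, the systemic dosing rate must be unchanged: F·D/τ = infusion rate.
D = rate × τ / F = 162 × 8 / 0.94 = 1379 mg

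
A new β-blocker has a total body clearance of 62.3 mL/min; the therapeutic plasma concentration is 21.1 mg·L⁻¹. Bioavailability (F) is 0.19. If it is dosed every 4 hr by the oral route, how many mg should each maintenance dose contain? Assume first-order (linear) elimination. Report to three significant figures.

1660 mg

CL = 62.3 mL/min × 60/1000 = 3.738 L/h
D = CL × Css × τ / F = 3.738 × 21.1 × 4 / 0.19 = 1660 mg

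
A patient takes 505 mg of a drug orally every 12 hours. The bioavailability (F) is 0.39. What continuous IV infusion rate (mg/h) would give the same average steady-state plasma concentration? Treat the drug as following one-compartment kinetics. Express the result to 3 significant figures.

16.4 mg/h

Equivalent systemic input: infusion rate = F·D/τ.
Rate = 0.39 × 505 / 12 = 16.41 mg/h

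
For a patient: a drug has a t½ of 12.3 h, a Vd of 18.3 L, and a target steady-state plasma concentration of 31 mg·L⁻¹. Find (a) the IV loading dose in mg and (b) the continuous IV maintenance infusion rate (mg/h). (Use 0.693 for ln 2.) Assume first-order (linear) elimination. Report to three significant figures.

(a) 567 mg; (b) 32.0 mg/h

LD = Vd × C = 18.30 × 31 = 567.3 mg
CL = 0.693 × Vd / t½ = 0.693 × 18.30 / 12.3 = 1.031 L/h
Infusion rate = CL × Css = 1.031 × 31 = 31.96 mg/h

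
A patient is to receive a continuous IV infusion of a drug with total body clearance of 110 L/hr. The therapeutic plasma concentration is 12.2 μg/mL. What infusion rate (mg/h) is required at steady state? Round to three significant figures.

1340 mg/h

Infusion rate = CL · Css = 110.0 L/h × 12.2 mg/L = 1342 mg/h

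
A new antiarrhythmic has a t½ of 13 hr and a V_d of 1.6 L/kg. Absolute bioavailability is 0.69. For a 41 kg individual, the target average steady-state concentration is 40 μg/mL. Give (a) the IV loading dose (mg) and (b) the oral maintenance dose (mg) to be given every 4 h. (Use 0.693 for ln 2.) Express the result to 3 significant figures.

Total Vd = 1.6 × 41 = 65.60 L
LD = Vd × C = 65.60 × 40 = 2624 mg
CL = 0.693 × Vd / t½ = 0.693 × 65.60 / 13 = 3.497 L/h
D = CL × Css × τ / F = 3.497 × 40 × 4 / 0.69 = 810.9 mg

(a) 2620 mg; (b) 811 mg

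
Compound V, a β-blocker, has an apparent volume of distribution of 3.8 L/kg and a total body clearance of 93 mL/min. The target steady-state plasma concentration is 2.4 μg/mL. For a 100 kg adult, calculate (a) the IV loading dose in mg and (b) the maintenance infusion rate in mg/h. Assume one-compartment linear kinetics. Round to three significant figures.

(a) 912 mg; (b) 13.4 mg/h

Vd(total) = 100 kg × 3.8 L/kg = 380.0 L
LD = Vd · C_target = 380.0 × 2.4 = 912.0 mg
Convert clearance: 93 mL/min × 60 min/h ÷ 1000 mL/L = 5.580 L/h
Infusion rate = 5.580 L/h × 2.4 mg/L = 13.39 mg/h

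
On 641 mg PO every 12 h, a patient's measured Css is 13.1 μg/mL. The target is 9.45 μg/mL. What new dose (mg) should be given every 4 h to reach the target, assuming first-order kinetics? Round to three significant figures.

With linear kinetics, Css is proportional to dose rate (D/τ) at fixed clearance.
D₂ = D₁ × (Css,target / Css,current) × (τ₂/τ₁) = 641 × (9.45/13.1) × (4/12) = 154.1 mg

154 mg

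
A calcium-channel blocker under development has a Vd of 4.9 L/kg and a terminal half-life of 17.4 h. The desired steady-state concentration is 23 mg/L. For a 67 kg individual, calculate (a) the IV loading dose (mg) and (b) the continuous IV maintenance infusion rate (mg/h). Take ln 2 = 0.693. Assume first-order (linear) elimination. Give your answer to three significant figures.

Vd = 4.9 L/kg × 67 kg = 328.3 L
LD = Vd × C = 328.3 × 23 = 7551 mg
CL = 0.693 × Vd / t½ = 0.693 × 328.3 / 17.4 = 13.08 L/h
Infusion rate = CL × Css = 13.08 × 23 = 300.8 mg/h

(a) 7550 mg; (b) 301 mg/h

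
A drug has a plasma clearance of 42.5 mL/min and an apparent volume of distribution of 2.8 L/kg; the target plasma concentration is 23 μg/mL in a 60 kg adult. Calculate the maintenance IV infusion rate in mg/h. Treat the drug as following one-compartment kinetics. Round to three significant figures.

Convert clearance: 42.5 mL/min × 60 min/h ÷ 1000 mL/L = 2.550 L/h
At steady state, infusion rate equals elimination rate: rate in = CL × Css.
Infusion rate = CL · Css = 2.550 L/h × 23 mg/L = 58.65 mg/h

58.7 mg/h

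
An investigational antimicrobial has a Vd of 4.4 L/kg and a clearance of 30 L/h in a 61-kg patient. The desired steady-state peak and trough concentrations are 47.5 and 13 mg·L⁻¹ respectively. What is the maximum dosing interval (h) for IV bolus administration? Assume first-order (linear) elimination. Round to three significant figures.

Vd(total) = 61 kg × 4.4 L/kg = 268.4 L
k = CL / Vd = 30.00 / 268.4 = 0.1118 h⁻¹
Between IV bolus doses, concentration decays as C = C₀·e^(−kτ), so C_peak/C_trough = e^(kτ).
τ_max = ln(C_peak/C_trough) / k = ln(47.5/13) / 0.1118 = 1.296 / 0.1118 = 11.59 h

11.6 h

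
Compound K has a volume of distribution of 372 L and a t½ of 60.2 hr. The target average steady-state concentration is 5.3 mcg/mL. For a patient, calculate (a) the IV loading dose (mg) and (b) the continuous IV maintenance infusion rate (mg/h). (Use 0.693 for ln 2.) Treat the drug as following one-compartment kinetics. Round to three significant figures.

(a) 1970 mg; (b) 22.7 mg/h

LD = Vd × C = 372.0 × 5.3 = 1972 mg
CL = 0.693 × Vd / t½ = 0.693 × 372.0 / 60.2 = 4.282 L/h
Infusion rate = CL × Css = 4.282 × 5.3 = 22.69 mg/h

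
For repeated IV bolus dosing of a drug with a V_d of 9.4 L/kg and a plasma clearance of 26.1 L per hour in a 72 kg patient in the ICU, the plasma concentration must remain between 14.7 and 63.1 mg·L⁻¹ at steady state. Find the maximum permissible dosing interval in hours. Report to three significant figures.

37.8 h

Vd(total) = 72 kg × 9.4 L/kg = 676.8 L
k = CL / Vd = 26.10 / 676.8 = 0.03856 h⁻¹
Between IV bolus doses, concentration decays as C = C₀·e^(−kτ), so C_peak/C_trough = e^(kτ).
τ_max = ln(C_peak/C_trough) / k = ln(63.1/14.7) / 0.03856 = 1.457 / 0.03856 = 37.79 h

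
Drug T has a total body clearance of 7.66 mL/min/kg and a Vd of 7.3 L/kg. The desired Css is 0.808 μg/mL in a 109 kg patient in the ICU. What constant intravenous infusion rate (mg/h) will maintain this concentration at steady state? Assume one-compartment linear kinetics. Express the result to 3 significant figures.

CL = 7.66 mL/min/kg × 109 kg = 834.9 mL/min = 834.9 × 60/1000 = 50.09 L/h
Maintenance depends on clearance, not Vd — rate in must match rate out.
Infusion rate = CL · Css = 50.09 L/h × 0.808 mg/L = 40.47 mg/h

40.5 mg/h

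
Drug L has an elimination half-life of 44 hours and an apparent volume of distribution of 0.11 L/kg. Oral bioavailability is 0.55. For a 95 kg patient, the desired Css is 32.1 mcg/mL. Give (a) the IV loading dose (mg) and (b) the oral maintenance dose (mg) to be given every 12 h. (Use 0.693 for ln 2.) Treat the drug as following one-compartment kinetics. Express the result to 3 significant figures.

(a) 335 mg; (b) 115 mg

Vd = 0.11 L/kg × 95 kg = 10.45 L
LD = Vd × C = 10.45 × 32.1 = 335.4 mg
CL = 0.693 × Vd / t½ = 0.693 × 10.45 / 44 = 0.1646 L/h
D = CL × Css × τ / F = 0.1646 × 32.1 × 12 / 0.55 = 115.3 mg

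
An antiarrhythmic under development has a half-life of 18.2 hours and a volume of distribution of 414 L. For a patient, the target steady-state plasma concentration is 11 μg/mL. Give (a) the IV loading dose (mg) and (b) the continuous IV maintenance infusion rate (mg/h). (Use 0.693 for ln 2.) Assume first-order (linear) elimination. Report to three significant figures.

(a) 4550 mg; (b) 173 mg/h

LD = Vd × C = 414.0 × 11 = 4554 mg
CL = 0.693 × Vd / t½ = 0.693 × 414.0 / 18.2 = 15.76 L/h
Infusion rate = CL × Css = 15.76 × 11 = 173.4 mg/h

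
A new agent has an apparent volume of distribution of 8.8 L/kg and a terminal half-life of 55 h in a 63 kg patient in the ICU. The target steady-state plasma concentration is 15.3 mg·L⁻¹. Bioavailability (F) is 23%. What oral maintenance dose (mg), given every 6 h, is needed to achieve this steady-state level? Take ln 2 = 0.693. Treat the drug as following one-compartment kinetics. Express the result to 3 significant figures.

Vd(total) = 63 kg × 8.8 L/kg = 554.4 L
CL = ln 2 · Vd / t½ = 0.693 × 554.4 / 55 = 6.985 L/h
D = CL × Css × τ / F = 6.985 × 15.3 × 6 / 0.23 = 2788 mg

2790 mg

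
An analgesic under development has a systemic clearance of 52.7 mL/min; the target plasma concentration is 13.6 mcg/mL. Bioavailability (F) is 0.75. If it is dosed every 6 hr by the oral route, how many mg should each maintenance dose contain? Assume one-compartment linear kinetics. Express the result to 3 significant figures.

CL = 52.7 mL/min = 52.7 × 0.06 = 3.162 L/h
D = CL × Css × τ / F = 3.162 × 13.6 × 6 / 0.75 = 344.0 mg

344 mg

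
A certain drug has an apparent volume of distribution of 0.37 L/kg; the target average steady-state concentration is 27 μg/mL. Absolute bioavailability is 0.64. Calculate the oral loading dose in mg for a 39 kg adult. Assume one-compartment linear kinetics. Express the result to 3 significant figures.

609 mg

Total Vd = 0.37 × 39 = 14.43 L
The loading dose fills Vd to the target concentration.
LD = Vd × C / F = 14.43 × 27.00 / 0.64 = 608.8 mg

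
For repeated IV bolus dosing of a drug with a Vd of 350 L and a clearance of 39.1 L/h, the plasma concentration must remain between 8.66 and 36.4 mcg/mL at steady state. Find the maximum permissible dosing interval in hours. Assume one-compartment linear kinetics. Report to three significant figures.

12.9 h

k = CL / Vd = 39.10 / 350.0 = 0.1117 h⁻¹
Between IV bolus doses, concentration decays as C = C₀·e^(−kτ), so C_peak/C_trough = e^(kτ).
τ_max = ln(C_peak/C_trough) / k = ln(36.4/8.66) / 0.1117 = 1.436 / 0.1117 = 12.86 h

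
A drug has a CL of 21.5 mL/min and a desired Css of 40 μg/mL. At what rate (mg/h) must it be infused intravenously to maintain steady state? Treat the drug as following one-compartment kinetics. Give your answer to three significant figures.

51.6 mg/h

Convert clearance: 21.5 mL/min × 60 min/h ÷ 1000 mL/L = 1.290 L/h
R₀ = 1.290 × 40 = 51.60 mg/h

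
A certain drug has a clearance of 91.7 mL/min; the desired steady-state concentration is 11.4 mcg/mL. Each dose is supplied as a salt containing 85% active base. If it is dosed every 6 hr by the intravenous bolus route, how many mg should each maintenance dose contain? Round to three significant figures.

CL = 91.7 mL/min = 91.7 × 0.06 = 5.502 L/h
D = CL × Css × τ / S = 5.502 × 11.4 × 6 / 0.85 = 442.7 mg

443 mg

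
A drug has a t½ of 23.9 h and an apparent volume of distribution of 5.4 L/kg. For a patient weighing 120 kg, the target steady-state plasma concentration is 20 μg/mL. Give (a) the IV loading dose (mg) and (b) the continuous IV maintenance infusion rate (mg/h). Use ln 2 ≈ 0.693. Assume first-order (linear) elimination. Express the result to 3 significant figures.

(a) 13000 mg; (b) 376 mg/h

Vd(total) = 120 kg × 5.4 L/kg = 648.0 L
LD = Vd × C = 648.0 × 20 = 12960 mg
CL = 0.693 × Vd / t½ = 0.693 × 648.0 / 23.9 = 18.79 L/h
Infusion rate = CL × Css = 18.79 × 20 = 375.8 mg/h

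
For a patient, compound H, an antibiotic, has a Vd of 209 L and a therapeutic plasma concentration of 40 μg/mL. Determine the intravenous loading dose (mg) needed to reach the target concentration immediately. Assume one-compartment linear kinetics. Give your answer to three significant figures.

8360 mg

LD = Vd × C = 209.0 × 40.00 = 8360 mg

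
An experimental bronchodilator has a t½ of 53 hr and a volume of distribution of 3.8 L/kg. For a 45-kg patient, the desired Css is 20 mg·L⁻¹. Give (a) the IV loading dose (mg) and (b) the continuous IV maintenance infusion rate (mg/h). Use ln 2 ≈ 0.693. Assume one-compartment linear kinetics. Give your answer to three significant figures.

Vd(total) = 45 kg × 3.8 L/kg = 171.0 L
LD = Vd × C = 171.0 × 20 = 3420 mg
CL = 0.693 × Vd / t½ = 0.693 × 171.0 / 53 = 2.236 L/h
Infusion rate = CL × Css = 2.236 × 20 = 44.72 mg/h

(a) 3420 mg; (b) 44.7 mg/h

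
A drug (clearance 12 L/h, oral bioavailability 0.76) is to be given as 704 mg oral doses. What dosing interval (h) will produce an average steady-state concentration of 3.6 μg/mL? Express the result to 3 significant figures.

F·D/τ = CL·Css → τ = F·D / (CL·Css).
τ = 0.76 × 704 / (12 × 3.6) = 12.39 h

12.4 h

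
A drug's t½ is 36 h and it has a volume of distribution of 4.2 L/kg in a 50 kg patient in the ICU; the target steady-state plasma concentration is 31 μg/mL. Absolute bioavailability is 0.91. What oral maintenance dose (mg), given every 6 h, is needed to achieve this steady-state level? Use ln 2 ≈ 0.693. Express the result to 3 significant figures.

826 mg

Vd = 4.2 L/kg × 50 kg = 210.0 L
k = 0.693/36 = 0.01925 h⁻¹, so CL = k·Vd = 0.01925 × 210.0 = 4.043 L/h
D = CL × Css × τ / F = 4.043 × 31 × 6 / 0.91 = 826.4 mg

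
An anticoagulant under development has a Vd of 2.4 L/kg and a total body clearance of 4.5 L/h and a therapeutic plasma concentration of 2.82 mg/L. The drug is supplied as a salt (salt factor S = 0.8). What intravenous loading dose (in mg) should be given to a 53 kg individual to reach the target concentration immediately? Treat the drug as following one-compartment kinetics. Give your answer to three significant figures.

Vd = 2.4 L/kg × 53 kg = 127.2 L
The loading dose fills Vd to the target concentration; clearance is irrelevant here.
LD = Vd × C / S = 127.2 × 2.820 / 0.8 = 448.4 mg

448 mg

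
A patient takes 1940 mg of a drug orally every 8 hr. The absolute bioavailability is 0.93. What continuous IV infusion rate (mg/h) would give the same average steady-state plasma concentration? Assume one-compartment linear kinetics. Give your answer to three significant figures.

226 mg/h

Equivalent systemic input: infusion rate = F·D/τ.
Rate = 0.93 × 1940 / 8 = 225.5 mg/h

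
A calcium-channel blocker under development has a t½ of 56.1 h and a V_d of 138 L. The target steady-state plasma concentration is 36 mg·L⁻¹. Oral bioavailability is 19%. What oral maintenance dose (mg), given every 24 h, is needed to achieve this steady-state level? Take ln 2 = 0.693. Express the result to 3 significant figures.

CL = 0.693 × Vd / t½ = 0.693 × 138.0 / 56.1 = 1.705 L/h
D = CL × Css × τ / F = 1.705 × 36 × 24 / 0.19 = 7753 mg

7750 mg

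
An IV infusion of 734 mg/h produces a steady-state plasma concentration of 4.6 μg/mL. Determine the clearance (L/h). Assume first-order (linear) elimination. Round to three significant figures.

At steady state, infusion rate = CL × Css, so CL = rate / Css.
CL = 734 / 4.6 = 159.6 L/h

160 L/h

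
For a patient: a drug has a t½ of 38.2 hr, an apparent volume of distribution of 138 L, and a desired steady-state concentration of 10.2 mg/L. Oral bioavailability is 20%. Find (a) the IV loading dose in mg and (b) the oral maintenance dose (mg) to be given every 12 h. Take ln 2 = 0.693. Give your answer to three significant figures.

LD = Vd × C = 138.0 × 10.2 = 1408 mg
CL = 0.693 × Vd / t½ = 0.693 × 138.0 / 38.2 = 2.504 L/h
D = CL × Css × τ / F = 2.504 × 10.2 × 12 / 0.2 = 1532 mg

(a) 1410 mg; (b) 1530 mg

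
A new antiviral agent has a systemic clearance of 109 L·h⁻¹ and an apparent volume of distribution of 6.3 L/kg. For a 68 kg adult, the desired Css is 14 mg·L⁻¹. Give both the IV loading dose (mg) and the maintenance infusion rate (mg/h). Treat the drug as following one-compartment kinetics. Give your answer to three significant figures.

(a) 6000 mg; (b) 1530 mg/h

Total Vd = 6.3 × 68 = 428.4 L
Loading dose = Vd × C = 428.4 × 14 = 5998 mg
Infusion rate = 109.0 L/h × 14 mg/L = 1526 mg/h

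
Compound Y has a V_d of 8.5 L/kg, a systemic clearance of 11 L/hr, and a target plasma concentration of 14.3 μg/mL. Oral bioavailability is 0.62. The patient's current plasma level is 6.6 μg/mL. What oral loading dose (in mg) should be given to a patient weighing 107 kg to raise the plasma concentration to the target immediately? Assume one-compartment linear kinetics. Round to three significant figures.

11300 mg

Vd(total) = 107 kg × 8.5 L/kg = 909.5 L
Concentration deficit ΔC = 14.3 − 6.6 = 7.700 mg/L
LD = Vd × ΔC / F = 909.5 × 7.700 / 0.62 = 11300 mg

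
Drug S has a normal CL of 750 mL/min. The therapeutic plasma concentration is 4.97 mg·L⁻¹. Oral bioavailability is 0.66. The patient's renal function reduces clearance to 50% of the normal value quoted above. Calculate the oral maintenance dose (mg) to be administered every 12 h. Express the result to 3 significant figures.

2030 mg

CL = 750 mL/min × 60/1000 = 45.00 L/h
Patient clearance = 0.5 × 45.00 = 22.50 L/h
D = CL × Css × τ / F = 22.50 × 4.97 × 12 / 0.66 = 2033 mg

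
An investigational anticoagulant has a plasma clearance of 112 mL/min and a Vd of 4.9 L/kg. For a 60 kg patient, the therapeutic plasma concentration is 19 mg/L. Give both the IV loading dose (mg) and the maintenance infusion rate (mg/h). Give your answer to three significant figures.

(a) 5590 mg; (b) 128 mg/h

Vd(total) = 60 kg × 4.9 L/kg = 294.0 L
Loading dose = Vd × C = 294.0 × 19 = 5586 mg
CL = 112 mL/min = 112 × 0.06 = 6.720 L/h
Maintenance infusion rate = CL × Css = 6.720 × 19 = 127.7 mg/h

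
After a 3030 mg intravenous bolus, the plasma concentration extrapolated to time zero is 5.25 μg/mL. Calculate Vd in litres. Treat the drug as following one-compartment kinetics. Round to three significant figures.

Immediately after an IV bolus, C₀ = Dose / Vd, so Vd = Dose / C₀.
Vd = 3030 / 5.25 = 577.1 L

577 L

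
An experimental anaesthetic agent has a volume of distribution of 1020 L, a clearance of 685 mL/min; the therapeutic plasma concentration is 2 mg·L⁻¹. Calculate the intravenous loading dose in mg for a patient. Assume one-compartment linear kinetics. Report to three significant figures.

2040 mg

The loading dose fills Vd to the target concentration.
LD = Vd × C = 1020 × 2.000 = 2040 mg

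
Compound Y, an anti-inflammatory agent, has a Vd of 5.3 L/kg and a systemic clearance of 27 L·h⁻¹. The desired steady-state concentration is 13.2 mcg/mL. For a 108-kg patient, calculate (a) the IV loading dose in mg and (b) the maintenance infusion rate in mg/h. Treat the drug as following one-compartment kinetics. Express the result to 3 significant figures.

(a) 7560 mg; (b) 356 mg/h

Total Vd = 5.3 × 108 = 572.4 L
Loading: fill Vd to C_target → 572.4 L × 13.2 mg/L = 7556 mg
Infusion rate = 27.00 L/h × 13.2 mg/L = 356.4 mg/h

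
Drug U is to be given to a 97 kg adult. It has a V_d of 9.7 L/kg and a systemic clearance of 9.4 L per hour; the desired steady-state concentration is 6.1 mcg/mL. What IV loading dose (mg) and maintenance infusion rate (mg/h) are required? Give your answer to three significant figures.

(a) 5740 mg; (b) 57.3 mg/h

Total Vd = 9.7 × 97 = 940.9 L
Loading dose = Vd × C = 940.9 × 6.1 = 5739 mg
Infusion rate = 9.400 L/h × 6.1 mg/L = 57.34 mg/h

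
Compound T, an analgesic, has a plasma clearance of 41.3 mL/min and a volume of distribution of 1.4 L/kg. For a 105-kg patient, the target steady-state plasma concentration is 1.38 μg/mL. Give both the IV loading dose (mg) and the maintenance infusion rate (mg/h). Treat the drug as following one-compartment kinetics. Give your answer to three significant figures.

(a) 203 mg; (b) 3.42 mg/h

Vd = 1.4 L/kg × 105 kg = 147.0 L
Loading dose = Vd × C = 147.0 × 1.38 = 202.9 mg
CL = 41.3 mL/min = 41.3 × 0.06 = 2.478 L/h
Maintenance: replace elimination → rate = CL × Css = 2.478 × 1.38 = 3.420 mg/h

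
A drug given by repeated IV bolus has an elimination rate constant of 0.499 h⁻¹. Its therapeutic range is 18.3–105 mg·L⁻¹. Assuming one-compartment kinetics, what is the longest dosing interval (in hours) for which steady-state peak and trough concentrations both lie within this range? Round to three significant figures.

3.50 h

Between IV bolus doses, concentration decays as C = C₀·e^(−kτ), so C_peak/C_trough = e^(kτ).
τ_max = ln(C_peak/C_trough) / k = ln(105/18.3) / 0.4990 = 1.747 / 0.4990 = 3.501 h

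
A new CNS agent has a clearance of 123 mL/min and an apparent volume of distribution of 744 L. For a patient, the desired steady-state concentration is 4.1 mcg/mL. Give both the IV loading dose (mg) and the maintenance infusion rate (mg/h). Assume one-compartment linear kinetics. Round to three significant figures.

(a) 3050 mg; (b) 30.3 mg/h

Loading dose = Vd × C = 744.0 × 4.1 = 3050 mg
CL = 123 mL/min = 123 × 0.06 = 7.380 L/h
Infusion rate = 7.380 L/h × 4.1 mg/L = 30.26 mg/h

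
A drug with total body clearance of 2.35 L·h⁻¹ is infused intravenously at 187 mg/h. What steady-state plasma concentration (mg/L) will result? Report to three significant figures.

Css = rate / CL = 187 / 2.350 = 79.57 mg/L

79.6 mg/L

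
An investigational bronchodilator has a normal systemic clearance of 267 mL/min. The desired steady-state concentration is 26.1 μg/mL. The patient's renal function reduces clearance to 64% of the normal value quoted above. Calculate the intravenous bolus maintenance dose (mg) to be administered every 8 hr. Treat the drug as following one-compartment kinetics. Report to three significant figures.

CL = 267 mL/min = 267 × 0.06 = 16.02 L/h
Patient clearance = 0.64 × 16.02 = 10.25 L/h
At steady state, dose per interval replaces the amount cleared in that interval: D/τ = CL·Css.
D = CL × Css × τ = 10.25 × 26.1 × 8 = 2140 mg

2140 mg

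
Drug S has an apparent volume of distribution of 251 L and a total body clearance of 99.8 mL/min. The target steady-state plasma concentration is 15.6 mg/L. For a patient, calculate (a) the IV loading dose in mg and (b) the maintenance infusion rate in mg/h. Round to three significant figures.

Loading dose = Vd × C = 251.0 × 15.6 = 3916 mg
CL = 99.8 mL/min × 60/1000 = 5.988 L/h
Maintenance infusion rate = CL × Css = 5.988 × 15.6 = 93.41 mg/h

(a) 3920 mg; (b) 93.4 mg/h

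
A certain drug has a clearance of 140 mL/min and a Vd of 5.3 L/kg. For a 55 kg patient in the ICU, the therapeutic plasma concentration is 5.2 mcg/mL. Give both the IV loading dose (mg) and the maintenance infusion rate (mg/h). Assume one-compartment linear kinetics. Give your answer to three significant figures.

Vd(total) = 55 kg × 5.3 L/kg = 291.5 L
Loading dose = Vd × C = 291.5 × 5.2 = 1516 mg
CL = 140 mL/min × 60/1000 = 8.400 L/h
Maintenance: replace elimination → rate = CL × Css = 8.400 × 5.2 = 43.68 mg/h

(a) 1520 mg; (b) 43.7 mg/h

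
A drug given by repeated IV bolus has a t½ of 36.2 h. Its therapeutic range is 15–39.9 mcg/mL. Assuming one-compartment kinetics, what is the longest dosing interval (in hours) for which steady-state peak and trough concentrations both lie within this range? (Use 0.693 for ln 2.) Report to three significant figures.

k = 0.693 / t½ = 0.693 / 36.2 = 0.01914 h⁻¹
Between IV bolus doses, concentration decays as C = C₀·e^(−kτ), so C_peak/C_trough = e^(kτ).
τ_max = ln(C_peak/C_trough) / k = ln(39.9/15) / 0.01914 = 0.9783 / 0.01914 = 51.11 h

51.1 h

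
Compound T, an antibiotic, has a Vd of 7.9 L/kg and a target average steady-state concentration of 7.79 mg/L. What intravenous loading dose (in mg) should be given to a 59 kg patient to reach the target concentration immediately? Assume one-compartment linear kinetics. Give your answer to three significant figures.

Vd = 7.9 L/kg × 59 kg = 466.1 L
The loading dose fills Vd to the target concentration.
LD = Vd × C = 466.1 × 7.790 = 3631 mg

3630 mg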